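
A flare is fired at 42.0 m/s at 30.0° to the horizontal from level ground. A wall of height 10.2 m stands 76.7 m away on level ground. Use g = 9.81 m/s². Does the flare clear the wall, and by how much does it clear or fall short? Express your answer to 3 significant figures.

Yes — it clears the wall by 12.3 m.

v_x = 42.0 cos 30.0° = 36.37 m/s; v_y0 = 42.0 sin 30.0° = 21.00 m/s.
Time to reach the wall: t = 76.7 / 36.37 = 2.109 s.
Height at that point: y = 21.00×2.109 − 4.905×2.109² = 22.47 m.
That is 22.47 − 10.2 = 12.3 m above the top of the wall, so the flare clears it.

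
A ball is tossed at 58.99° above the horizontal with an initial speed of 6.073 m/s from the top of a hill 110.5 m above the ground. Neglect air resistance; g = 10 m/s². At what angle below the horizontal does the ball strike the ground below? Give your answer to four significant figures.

v_x = 6.073 cos 58.99° = 3.1287 m/s.
At impact |v_y| = √(v_y0² + 2 g h) = √(5.2050² + 2×10×110.5) = 47.298 m/s.
Angle below horizontal = arctan(|v_y| / v_x) = arctan(47.298 / 3.1287) = 86.22°.

86.22°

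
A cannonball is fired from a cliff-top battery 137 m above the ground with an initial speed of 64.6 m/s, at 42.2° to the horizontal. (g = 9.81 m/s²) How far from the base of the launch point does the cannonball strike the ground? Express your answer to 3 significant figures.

Components: v_x = 64.6 cos 42.2° = 47.86 m/s, v_y = 64.6 sin 42.2° = 43.39 m/s.
Vertical: 0 = 137 + 43.39 t − ½(9.81) t² ⇒ 4.905 t² − 43.39 t − 137 = 0.
t = [43.39 + √(1883 + 2688)] / 9.810 = 11.31 s.
Horizontal: R = v_x · t = 47.86 × 11.31 = 541 m.

541 m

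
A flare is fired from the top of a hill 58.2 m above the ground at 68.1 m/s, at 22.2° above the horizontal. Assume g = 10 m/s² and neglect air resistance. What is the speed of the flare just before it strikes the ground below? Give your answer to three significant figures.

v_x = 68.1 cos 22.2° = 63.05 m/s is unchanged throughout.
For the vertical component, v_y² = v_y0² + 2 g h = (25.73)² + 2×10×58.2 = 1826, so |v_y| = 42.73 m/s.
Impact speed = √(v_x² + v_y²) = √(3975 + 1826) = 76.2 m/s.

76.2 m/s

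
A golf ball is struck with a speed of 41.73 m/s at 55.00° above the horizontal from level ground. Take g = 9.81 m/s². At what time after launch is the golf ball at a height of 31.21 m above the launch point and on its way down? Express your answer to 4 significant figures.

5.888 s

v_y0 = 41.73 sin 55.00° = 34.183 m/s.
Set y = v_y0 t − ½ g t² = 31.21: 4.905 t² − 34.183 t + 31.21 = 0.
t = [34.183 ± √(1168.5 − 612.34)] / 9.81 = (34.183 ± 23.583) / 9.81, giving t = 1.081 s or t = 5.888 s.
On the way down corresponds to the larger root: t = 5.888 s.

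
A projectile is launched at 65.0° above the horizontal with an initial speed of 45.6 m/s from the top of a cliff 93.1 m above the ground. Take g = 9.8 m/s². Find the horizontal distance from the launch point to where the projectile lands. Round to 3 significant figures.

Components: v_x = 45.6 cos 65.0° = 19.27 m/s, v_y = 45.6 sin 65.0° = 41.33 m/s.
Vertical: 0 = 93.1 + 41.33 t − ½(9.8) t² ⇒ 4.900 t² − 41.33 t − 93.1 = 0.
t = [41.33 + √(1708 + 1825)] / 9.800 = 10.28 s.
Horizontal: R = v_x · t = 19.27 × 10.28 = 198 m.

198 m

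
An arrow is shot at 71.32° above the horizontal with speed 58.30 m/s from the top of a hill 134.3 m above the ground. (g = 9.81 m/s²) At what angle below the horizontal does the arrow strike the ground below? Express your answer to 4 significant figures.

76.09°

v_x = 58.30 cos 71.32° = 18.672 m/s.
At impact |v_y| = √(v_y0² + 2 g h) = √(55.229² + 2×9.81×134.3) = 75.400 m/s.
Angle below horizontal = arctan(|v_y| / v_x) = arctan(75.400 / 18.672) = 76.09°.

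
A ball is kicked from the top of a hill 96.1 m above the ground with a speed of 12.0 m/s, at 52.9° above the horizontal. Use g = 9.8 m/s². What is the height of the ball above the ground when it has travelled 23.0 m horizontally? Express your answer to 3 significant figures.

77.0 m

v_x = 12.0 cos 52.9° = 7.238 m/s, v_y0 = 12.0 sin 52.9° = 9.571 m/s.
Time to reach x = 23.0 m: t = x / v_x = 23.0 / 7.238 = 3.178 s.
y = 96.1 + v_y0 t − ½ g t² = 96.1 + 9.571×3.178 − 4.900×3.178² = 77.0 m.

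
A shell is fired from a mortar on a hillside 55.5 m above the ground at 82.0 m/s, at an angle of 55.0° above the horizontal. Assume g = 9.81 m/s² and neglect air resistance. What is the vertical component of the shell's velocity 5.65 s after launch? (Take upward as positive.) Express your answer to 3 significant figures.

11.7 m/s

Initial vertical component: v_y0 = 82.0 sin 55.0° = 67.17 m/s.
v_y(t) = v_y0 − g t = 67.17 − 9.81 × 5.65 = 11.7 m/s.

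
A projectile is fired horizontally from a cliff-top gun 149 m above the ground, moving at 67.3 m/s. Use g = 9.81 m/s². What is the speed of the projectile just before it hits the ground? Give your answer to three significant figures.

86.3 m/s

Fall time: t = √(2 × 149 / 9.81) = 5.512 s.
At impact: v_x = 67.3 m/s (unchanged), v_y = g t = 9.81 × 5.512 = 54.07 m/s.
Speed = √(v_x² + v_y²) = √(4529 + 2924) = 86.3 m/s.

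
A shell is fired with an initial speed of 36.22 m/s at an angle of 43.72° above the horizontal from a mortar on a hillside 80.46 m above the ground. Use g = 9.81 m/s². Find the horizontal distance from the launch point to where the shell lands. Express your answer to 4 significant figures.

192.1 m

Components: v_x = 36.22 cos 43.72° = 26.177 m/s, v_y = 36.22 sin 43.72° = 25.033 m/s.
Vertical: 0 = 80.46 + 25.033 t − ½(9.81) t² ⇒ 4.905 t² − 25.033 t − 80.46 = 0.
t = [25.033 + √(626.65 + 1578.6)] / 9.810 = 7.3387 s.
Horizontal: R = v_x · t = 26.177 × 7.3387 = 192.1 m.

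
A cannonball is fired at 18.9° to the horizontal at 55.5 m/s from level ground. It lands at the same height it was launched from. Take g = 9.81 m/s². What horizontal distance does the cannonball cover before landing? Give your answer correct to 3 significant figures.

For level ground, R = v₀² sin(2θ) / g.
sin(2 × 18.9°) = sin 37.80° = 0.6129.
R = (55.5)² × 0.6129 / 9.81 = 192 m.

192 m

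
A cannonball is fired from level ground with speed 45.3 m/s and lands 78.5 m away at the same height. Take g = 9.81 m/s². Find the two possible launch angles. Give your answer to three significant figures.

11.0° and 79.0°

Level-ground range: R = v₀² sin(2θ)/g ⇒ sin 2θ = R g / v₀² = 78.5×9.81/45.3² = 0.3753.
2θ = arcsin(0.3753) = 22.04° or 180° − 22.04° = 157.96°.
So θ = 11.0° or θ = 79.0°.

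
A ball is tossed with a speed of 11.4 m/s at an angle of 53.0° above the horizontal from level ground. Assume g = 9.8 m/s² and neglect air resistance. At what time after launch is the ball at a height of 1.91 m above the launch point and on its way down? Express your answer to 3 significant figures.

1.62 s

v_y0 = 11.4 sin 53.0° = 9.104 m/s.
Set y = v_y0 t − ½ g t² = 1.91: 4.900 t² − 9.104 t + 1.91 = 0.
t = [9.104 ± √(82.88 − 37.44)] / 9.8 = (9.104 ± 6.741) / 9.8, giving t = 0.241 s or t = 1.62 s.
On the way down corresponds to the larger root: t = 1.62 s.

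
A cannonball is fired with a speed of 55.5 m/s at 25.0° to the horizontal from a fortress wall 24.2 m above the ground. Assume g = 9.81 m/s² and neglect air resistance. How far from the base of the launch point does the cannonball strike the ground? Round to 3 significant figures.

Components: v_x = 55.5 cos 25.0° = 50.30 m/s, v_y = 55.5 sin 25.0° = 23.46 m/s.
Vertical: 0 = 24.2 + 23.46 t − ½(9.81) t² ⇒ 4.905 t² − 23.46 t − 24.2 = 0.
t = [23.46 + √(550.4 + 474.8)] / 9.810 = 5.655 s.
Horizontal: R = v_x · t = 50.30 × 5.655 = 284 m.

284 m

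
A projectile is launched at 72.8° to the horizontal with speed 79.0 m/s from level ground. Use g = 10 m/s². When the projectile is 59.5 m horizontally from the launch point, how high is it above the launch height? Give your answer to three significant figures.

v_x = 79.0 cos 72.8° = 23.36 m/s, v_y0 = 79.0 sin 72.8° = 75.47 m/s.
Time to reach x = 59.5 m: t = x / v_x = 59.5 / 23.36 = 2.547 s.
y = v_y0 t − ½ g t² = 75.47×2.547 − 5.000×2.547² = 160 m.

160 m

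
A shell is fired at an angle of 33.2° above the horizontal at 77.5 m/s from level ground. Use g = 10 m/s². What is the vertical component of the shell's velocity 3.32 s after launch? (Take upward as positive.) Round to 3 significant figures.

Initial vertical component: v_y0 = 77.5 sin 33.2° = 42.44 m/s.
v_y(t) = v_y0 − g t = 42.44 − 10 × 3.32 = 9.24 m/s.

9.24 m/s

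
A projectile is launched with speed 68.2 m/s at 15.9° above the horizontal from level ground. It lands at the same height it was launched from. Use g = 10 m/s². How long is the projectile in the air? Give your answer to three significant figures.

3.74 s

Vertical component: v_y = 68.2 sin 15.9° = 18.68 m/s.
For a projectile landing at launch height, time of flight is t = 2 v_y / g = 2 × 18.68 / 10 = 3.74 s.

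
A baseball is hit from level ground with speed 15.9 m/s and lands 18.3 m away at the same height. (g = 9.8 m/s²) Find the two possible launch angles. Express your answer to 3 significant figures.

Level-ground range: R = v₀² sin(2θ)/g ⇒ sin 2θ = R g / v₀² = 18.3×9.8/15.9² = 0.7094.
2θ = arcsin(0.7094) = 45.19° or 180° − 45.19° = 134.81°.
So θ = 22.6° or θ = 67.4°.

22.6° and 67.4°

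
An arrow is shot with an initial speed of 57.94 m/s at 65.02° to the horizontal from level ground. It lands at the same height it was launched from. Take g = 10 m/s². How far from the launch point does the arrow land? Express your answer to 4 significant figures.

257.0 m

Components: v_x = 57.94 cos 65.02° = 24.468 m/s, v_y = 57.94 sin 65.02° = 52.520 m/s.
Time of flight (same landing height): t = 2 v_y / g = 2 × 52.520 / 10 = 10.504 s.
Range: R = v_x · t = 24.468 × 10.504 = 257.0 m.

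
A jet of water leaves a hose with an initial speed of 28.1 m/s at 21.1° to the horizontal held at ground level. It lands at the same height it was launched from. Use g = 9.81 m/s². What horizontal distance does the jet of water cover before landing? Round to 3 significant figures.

For level ground, R = v₀² sin(2θ) / g.
sin(2 × 21.1°) = sin 42.20° = 0.6717.
R = (28.1)² × 0.6717 / 9.81 = 54.1 m.

54.1 m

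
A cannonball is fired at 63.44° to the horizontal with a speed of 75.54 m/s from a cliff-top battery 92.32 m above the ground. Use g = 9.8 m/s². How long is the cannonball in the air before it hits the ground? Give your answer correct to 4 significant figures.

Vertical component: v_y = 75.54 sin 63.44° = 67.568 m/s.
Taking up as positive with launch at y = 92.32 m, landing at y = 0: 0 = 92.32 + 67.568 t − ½(9.8) t².
Solving 4.900 t² − 67.568 t − 92.32 = 0 gives t = [67.568 + √(67.568² + 4·4.900·92.32)] / 9.800 = 15.04 s.

15.04 s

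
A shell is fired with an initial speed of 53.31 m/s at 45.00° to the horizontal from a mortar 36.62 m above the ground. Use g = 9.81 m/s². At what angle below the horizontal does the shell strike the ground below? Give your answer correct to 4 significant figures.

v_x = 53.31 cos 45.00° = 37.696 m/s.
At impact |v_y| = √(v_y0² + 2 g h) = √(37.696² + 2×9.81×36.62) = 46.254 m/s.
Angle below horizontal = arctan(|v_y| / v_x) = arctan(46.254 / 37.696) = 50.82°.

50.82°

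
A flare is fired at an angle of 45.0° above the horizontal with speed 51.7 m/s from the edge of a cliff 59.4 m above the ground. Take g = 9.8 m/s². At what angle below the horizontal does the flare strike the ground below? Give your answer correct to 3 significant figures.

53.8°

v_x = 51.7 cos 45.0° = 36.56 m/s.
At impact |v_y| = √(v_y0² + 2 g h) = √(36.56² + 2×9.8×59.4) = 50.01 m/s.
Angle below horizontal = arctan(|v_y| / v_x) = arctan(50.01 / 36.56) = 53.8°.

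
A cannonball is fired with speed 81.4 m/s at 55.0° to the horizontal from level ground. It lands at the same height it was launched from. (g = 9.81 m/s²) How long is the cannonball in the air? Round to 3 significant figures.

13.6 s

Vertical component: v_y = 81.4 sin 55.0° = 66.68 m/s.
For a projectile landing at launch height, time of flight is t = 2 v_y / g = 2 × 66.68 / 9.81 = 13.6 s.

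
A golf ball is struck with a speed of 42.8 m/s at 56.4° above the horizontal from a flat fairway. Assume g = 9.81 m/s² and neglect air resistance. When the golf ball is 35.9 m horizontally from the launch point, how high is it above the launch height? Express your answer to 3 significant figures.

v_x = 42.8 cos 56.4° = 23.69 m/s, v_y0 = 42.8 sin 56.4° = 35.65 m/s.
Time to reach x = 35.9 m: t = x / v_x = 35.9 / 23.69 = 1.515 s.
y = v_y0 t − ½ g t² = 35.65×1.515 − 4.905×1.515² = 42.8 m.

42.8 m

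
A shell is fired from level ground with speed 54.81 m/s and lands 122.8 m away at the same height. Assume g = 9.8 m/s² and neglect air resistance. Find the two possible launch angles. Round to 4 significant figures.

Level-ground range: R = v₀² sin(2θ)/g ⇒ sin 2θ = R g / v₀² = 122.8×9.8/54.81² = 0.4006.
2θ = arcsin(0.4006) = 23.616° or 180° − 23.616° = 156.384°.
So θ = 11.81° or θ = 78.19°.

11.81° and 78.19°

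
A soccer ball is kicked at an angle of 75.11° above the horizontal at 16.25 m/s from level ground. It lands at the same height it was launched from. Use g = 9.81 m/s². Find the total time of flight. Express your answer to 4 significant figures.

Vertical component: v_y = 16.25 sin 75.11° = 15.704 m/s.
For a projectile landing at launch height, time of flight is t = 2 v_y / g = 2 × 15.704 / 9.81 = 3.202 s.

3.202 s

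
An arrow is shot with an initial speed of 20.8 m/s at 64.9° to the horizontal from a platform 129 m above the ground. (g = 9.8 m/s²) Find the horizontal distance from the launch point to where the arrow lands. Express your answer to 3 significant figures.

Components: v_x = 20.8 cos 64.9° = 8.823 m/s, v_y = 20.8 sin 64.9° = 18.84 m/s.
Vertical: 0 = 129 + 18.84 t − ½(9.8) t² ⇒ 4.900 t² − 18.84 t − 129 = 0.
t = [18.84 + √(354.9 + 2528)] / 9.800 = 7.401 s.
Horizontal: R = v_x · t = 8.823 × 7.401 = 65.3 m.

65.3 m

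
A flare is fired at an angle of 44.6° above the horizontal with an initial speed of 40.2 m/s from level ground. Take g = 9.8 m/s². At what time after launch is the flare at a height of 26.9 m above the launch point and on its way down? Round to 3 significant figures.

4.56 s

v_y0 = 40.2 sin 44.6° = 28.23 m/s.
Set y = v_y0 t − ½ g t² = 26.9: 4.900 t² − 28.23 t + 26.9 = 0.
t = [28.23 ± √(796.9 − 527.2)] / 9.8 = (28.23 ± 16.42) / 9.8, giving t = 1.21 s or t = 4.56 s.
On the way down corresponds to the larger root: t = 4.56 s.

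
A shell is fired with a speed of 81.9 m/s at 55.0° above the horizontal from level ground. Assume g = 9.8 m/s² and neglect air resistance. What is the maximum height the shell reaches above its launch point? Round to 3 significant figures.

230 m

Vertical component of launch velocity: v_y = 81.9 sin 55.0° = 67.09 m/s.
At the highest point the vertical velocity is zero, so v_y² = 2 g h_max.
h_max = (67.09)² / (2 × 9.8) = 4501 / 19.60 = 230 m.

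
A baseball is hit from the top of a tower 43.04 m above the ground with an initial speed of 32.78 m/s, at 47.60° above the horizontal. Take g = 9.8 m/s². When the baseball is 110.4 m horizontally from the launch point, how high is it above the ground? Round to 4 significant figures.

v_x = 32.78 cos 47.60° = 22.104 m/s, v_y0 = 32.78 sin 47.60° = 24.207 m/s.
Time to reach x = 110.4 m: t = x / v_x = 110.4 / 22.104 = 4.9946 s.
y = 43.04 + v_y0 t − ½ g t² = 43.04 + 24.207×4.9946 − 4.900×4.9946² = 41.71 m.

41.71 m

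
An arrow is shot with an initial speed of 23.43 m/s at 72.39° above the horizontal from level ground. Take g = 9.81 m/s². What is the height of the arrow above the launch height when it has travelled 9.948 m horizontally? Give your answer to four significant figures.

v_x = 23.43 cos 72.39° = 7.0884 m/s, v_y0 = 23.43 sin 72.39° = 22.332 m/s.
Time to reach x = 9.948 m: t = x / v_x = 9.948 / 7.0884 = 1.4034 s.
y = v_y0 t − ½ g t² = 22.332×1.4034 − 4.905×1.4034² = 21.68 m.

21.68 m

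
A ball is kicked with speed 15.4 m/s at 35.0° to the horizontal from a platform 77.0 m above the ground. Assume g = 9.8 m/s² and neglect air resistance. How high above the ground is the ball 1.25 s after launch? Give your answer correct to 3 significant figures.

v_y0 = 15.4 sin 35.0° = 8.833 m/s.
y(t) = 77.0 + v_y0 t − ½ g t² = 77.0 + 8.833×1.25 − ½×9.8×1.25² = 80.4 m.

80.4 m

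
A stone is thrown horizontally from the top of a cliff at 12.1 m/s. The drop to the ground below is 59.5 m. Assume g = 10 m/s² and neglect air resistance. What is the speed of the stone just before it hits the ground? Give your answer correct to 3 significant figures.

36.6 m/s

Fall time: t = √(2 × 59.5 / 10) = 3.450 s.
At impact: v_x = 12.1 m/s (unchanged), v_y = g t = 10 × 3.450 = 34.50 m/s.
Speed = √(v_x² + v_y²) = √(146.4 + 1190) = 36.6 m/s.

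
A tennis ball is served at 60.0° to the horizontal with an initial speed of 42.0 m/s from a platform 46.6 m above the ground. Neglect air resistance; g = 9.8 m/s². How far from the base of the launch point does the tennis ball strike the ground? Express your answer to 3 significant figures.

179 m

Components: v_x = 42.0 cos 60.0° = 21.00 m/s, v_y = 42.0 sin 60.0° = 36.37 m/s.
Vertical: 0 = 46.6 + 36.37 t − ½(9.8) t² ⇒ 4.900 t² − 36.37 t − 46.6 = 0.
t = [36.37 + √(1323 + 913.4)] / 9.800 = 8.537 s.
Horizontal: R = v_x · t = 21.00 × 8.537 = 179 m.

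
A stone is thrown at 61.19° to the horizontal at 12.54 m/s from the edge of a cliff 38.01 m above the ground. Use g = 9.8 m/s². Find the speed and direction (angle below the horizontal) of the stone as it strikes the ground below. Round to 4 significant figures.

v_x = 12.54 cos 61.19° = 6.0431 m/s (constant).
|v_y| at impact = √((10.988)² + 2×9.8×38.01) = 29.423 m/s.
Speed = √(6.0431² + 29.423²) = 30.04 m/s; angle = arctan(29.423/6.0431) = 78.39° below horizontal.

30.04 m/s at 78.39° below the horizontal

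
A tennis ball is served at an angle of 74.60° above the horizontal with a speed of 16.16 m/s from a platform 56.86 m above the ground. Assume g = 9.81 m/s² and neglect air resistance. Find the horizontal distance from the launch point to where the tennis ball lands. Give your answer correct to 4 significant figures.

Components: v_x = 16.16 cos 74.60° = 4.2914 m/s, v_y = 16.16 sin 74.60° = 15.580 m/s.
Vertical: 0 = 56.86 + 15.580 t − ½(9.81) t² ⇒ 4.905 t² − 15.580 t − 56.86 = 0.
t = [15.580 + √(242.74 + 1115.6)] / 9.810 = 5.3451 s.
Horizontal: R = v_x · t = 4.2914 × 5.3451 = 22.94 m.

22.94 m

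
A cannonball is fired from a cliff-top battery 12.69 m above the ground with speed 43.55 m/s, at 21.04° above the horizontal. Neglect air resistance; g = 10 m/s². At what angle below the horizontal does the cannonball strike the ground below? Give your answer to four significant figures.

28.77°

v_x = 43.55 cos 21.04° = 40.647 m/s.
At impact |v_y| = √(v_y0² + 2 g h) = √(15.635² + 2×10×12.69) = 22.322 m/s.
Angle below horizontal = arctan(|v_y| / v_x) = arctan(22.322 / 40.647) = 28.77°.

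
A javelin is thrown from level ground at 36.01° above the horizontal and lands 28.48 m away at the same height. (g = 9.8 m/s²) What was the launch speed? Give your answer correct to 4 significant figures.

On level ground, R = v₀² sin(2θ) / g, so v₀ = √(R g / sin 2θ).
sin(2 × 36.01°) = 0.9512.
v₀ = √(28.48 × 9.8 / 0.9512) = √293.42 = 17.13 m/s.

17.13 m/s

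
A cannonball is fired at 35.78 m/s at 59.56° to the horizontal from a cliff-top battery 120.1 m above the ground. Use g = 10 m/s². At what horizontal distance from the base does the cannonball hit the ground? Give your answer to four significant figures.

Components: v_x = 35.78 cos 59.56° = 18.127 m/s, v_y = 35.78 sin 59.56° = 30.848 m/s.
Vertical: 0 = 120.1 + 30.848 t − ½(10) t² ⇒ 5.000 t² − 30.848 t − 120.1 = 0.
t = [30.848 + √(951.60 + 2402.0)] / 10.00 = 8.8758 s.
Horizontal: R = v_x · t = 18.127 × 8.8758 = 160.9 m.

160.9 m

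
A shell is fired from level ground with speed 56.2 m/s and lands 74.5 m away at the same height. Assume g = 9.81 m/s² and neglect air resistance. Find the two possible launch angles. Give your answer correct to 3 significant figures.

6.69° and 83.3°

Level-ground range: R = v₀² sin(2θ)/g ⇒ sin 2θ = R g / v₀² = 74.5×9.81/56.2² = 0.2314.
2θ = arcsin(0.2314) = 13.38° or 180° − 13.38° = 166.62°.
So θ = 6.69° or θ = 83.3°.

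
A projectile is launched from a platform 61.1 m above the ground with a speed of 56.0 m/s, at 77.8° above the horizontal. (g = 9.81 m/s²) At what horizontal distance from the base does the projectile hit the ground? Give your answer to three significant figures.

Components: v_x = 56.0 cos 77.8° = 11.83 m/s, v_y = 56.0 sin 77.8° = 54.74 m/s.
Vertical: 0 = 61.1 + 54.74 t − ½(9.81) t² ⇒ 4.905 t² − 54.74 t − 61.1 = 0.
t = [54.74 + √(2996 + 1199)] / 9.810 = 12.18 s.
Horizontal: R = v_x · t = 11.83 × 12.18 = 144 m.

144 m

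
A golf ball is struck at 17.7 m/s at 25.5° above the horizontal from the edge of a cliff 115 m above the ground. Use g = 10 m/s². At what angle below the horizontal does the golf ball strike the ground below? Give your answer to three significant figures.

v_x = 17.7 cos 25.5° = 15.98 m/s.
At impact |v_y| = √(v_y0² + 2 g h) = √(7.620² + 2×10×115) = 48.56 m/s.
Angle below horizontal = arctan(|v_y| / v_x) = arctan(48.56 / 15.98) = 71.8°.

71.8°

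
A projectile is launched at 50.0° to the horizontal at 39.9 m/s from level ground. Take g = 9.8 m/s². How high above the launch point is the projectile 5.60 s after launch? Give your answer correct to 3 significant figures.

v_y0 = 39.9 sin 50.0° = 30.57 m/s.
y(t) = v_y0 t − ½ g t² = 30.57×5.60 − 4.900×5.60² = 17.5 m.

17.5 m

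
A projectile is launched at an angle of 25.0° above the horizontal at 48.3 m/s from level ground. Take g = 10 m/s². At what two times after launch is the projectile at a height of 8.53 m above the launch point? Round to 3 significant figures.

0.473 s and 3.61 s

v_y0 = 48.3 sin 25.0° = 20.41 m/s.
Set y = v_y0 t − ½ g t² = 8.53: 5.000 t² − 20.41 t + 8.53 = 0.
t = [20.41 ± √(416.6 − 170.6)] / 10 = (20.41 ± 15.68) / 10, giving t = 0.473 s or t = 3.61 s.
So the projectile is at 8.53 m at t = 0.473 s (rising) and t = 3.61 s (falling).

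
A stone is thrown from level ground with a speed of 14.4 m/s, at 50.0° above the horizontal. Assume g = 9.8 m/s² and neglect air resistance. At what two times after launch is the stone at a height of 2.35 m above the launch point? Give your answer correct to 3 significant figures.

0.238 s and 2.01 s

v_y0 = 14.4 sin 50.0° = 11.03 m/s.
Set y = v_y0 t − ½ g t² = 2.35: 4.900 t² − 11.03 t + 2.35 = 0.
t = [11.03 ± √(121.7 − 46.06)] / 9.8 = (11.03 ± 8.697) / 9.8, giving t = 0.238 s or t = 2.01 s.
So the stone is at 2.35 m at t = 0.238 s (rising) and t = 2.01 s (falling).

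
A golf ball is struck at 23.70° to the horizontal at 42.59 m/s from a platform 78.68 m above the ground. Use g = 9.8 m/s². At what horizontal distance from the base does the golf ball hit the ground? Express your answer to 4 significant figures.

238.6 m

Components: v_x = 42.59 cos 23.70° = 38.998 m/s, v_y = 42.59 sin 23.70° = 17.119 m/s.
Vertical: 0 = 78.68 + 17.119 t − ½(9.8) t² ⇒ 4.900 t² − 17.119 t − 78.68 = 0.
t = [17.119 + √(293.06 + 1542.1)] / 9.800 = 6.1181 s.
Horizontal: R = v_x · t = 38.998 × 6.1181 = 238.6 m.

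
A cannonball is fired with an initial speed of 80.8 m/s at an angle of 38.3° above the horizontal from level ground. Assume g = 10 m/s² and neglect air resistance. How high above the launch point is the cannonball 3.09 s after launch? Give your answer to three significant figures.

107 m

v_y0 = 80.8 sin 38.3° = 50.08 m/s.
y(t) = v_y0 t − ½ g t² = 50.08×3.09 − 5.000×3.09² = 107 m.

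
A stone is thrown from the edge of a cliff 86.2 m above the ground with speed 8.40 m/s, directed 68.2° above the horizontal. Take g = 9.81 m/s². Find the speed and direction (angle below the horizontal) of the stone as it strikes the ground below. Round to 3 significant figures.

42.0 m/s at 85.7° below the horizontal

v_x = 8.40 cos 68.2° = 3.119 m/s (constant).
|v_y| at impact = √((7.799)² + 2×9.81×86.2) = 41.86 m/s.
Speed = √(3.119² + 41.86²) = 42.0 m/s; angle = arctan(41.86/3.119) = 85.7° below horizontal.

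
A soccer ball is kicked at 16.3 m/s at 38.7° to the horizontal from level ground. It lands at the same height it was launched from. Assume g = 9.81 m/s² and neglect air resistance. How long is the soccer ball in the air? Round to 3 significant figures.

2.08 s

Vertical component: v_y = 16.3 sin 38.7° = 10.19 m/s.
For a projectile landing at launch height, time of flight is t = 2 v_y / g = 2 × 10.19 / 9.81 = 2.08 s.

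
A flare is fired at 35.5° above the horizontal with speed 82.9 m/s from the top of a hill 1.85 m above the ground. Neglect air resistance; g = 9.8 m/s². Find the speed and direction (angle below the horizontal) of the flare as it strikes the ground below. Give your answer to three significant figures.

83.1 m/s at 35.7° below the horizontal

v_x = 82.9 cos 35.5° = 67.49 m/s (constant).
|v_y| at impact = √((48.14)² + 2×9.8×1.85) = 48.52 m/s.
Speed = √(67.49² + 48.52²) = 83.1 m/s; angle = arctan(48.52/67.49) = 35.7° below horizontal.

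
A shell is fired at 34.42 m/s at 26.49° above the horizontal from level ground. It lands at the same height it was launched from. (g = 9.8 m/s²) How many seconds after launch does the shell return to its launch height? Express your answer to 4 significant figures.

3.133 s

Vertical component: v_y = 34.42 sin 26.49° = 15.353 m/s.
For a projectile landing at launch height, time of flight is t = 2 v_y / g = 2 × 15.353 / 9.8 = 3.133 s.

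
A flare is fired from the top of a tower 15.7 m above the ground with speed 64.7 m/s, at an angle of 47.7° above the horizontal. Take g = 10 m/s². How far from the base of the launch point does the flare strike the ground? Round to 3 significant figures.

431 m

Components: v_x = 64.7 cos 47.7° = 43.54 m/s, v_y = 64.7 sin 47.7° = 47.85 m/s.
Vertical: 0 = 15.7 + 47.85 t − ½(10) t² ⇒ 5.000 t² − 47.85 t − 15.7 = 0.
t = [47.85 + √(2290 + 314.0)] / 10.00 = 9.888 s.
Horizontal: R = v_x · t = 43.54 × 9.888 = 431 m.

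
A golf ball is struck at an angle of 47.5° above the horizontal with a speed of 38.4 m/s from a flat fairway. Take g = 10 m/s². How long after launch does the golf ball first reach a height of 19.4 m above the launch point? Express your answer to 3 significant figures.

0.798 s

v_y0 = 38.4 sin 47.5° = 28.31 m/s.
Set y = v_y0 t − ½ g t² = 19.4: 5.000 t² − 28.31 t + 19.4 = 0.
t = [28.31 ± √(801.5 − 388.0)] / 10 = (28.31 ± 20.33) / 10, giving t = 0.798 s or t = 4.86 s.
The golf ball is on the way up at the first time, so t = 0.798 s.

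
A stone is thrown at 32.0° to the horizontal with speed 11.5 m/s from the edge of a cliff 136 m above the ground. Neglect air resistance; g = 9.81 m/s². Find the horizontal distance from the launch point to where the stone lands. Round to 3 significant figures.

Components: v_x = 11.5 cos 32.0° = 9.753 m/s, v_y = 11.5 sin 32.0° = 6.094 m/s.
Vertical: 0 = 136 + 6.094 t − ½(9.81) t² ⇒ 4.905 t² − 6.094 t − 136 = 0.
t = [6.094 + √(37.14 + 2668)] / 9.810 = 5.923 s.
Horizontal: R = v_x · t = 9.753 × 5.923 = 57.8 m.

57.8 m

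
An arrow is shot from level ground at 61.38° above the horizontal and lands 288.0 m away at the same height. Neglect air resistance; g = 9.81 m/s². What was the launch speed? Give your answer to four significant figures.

57.96 m/s

On level ground, R = v₀² sin(2θ) / g, so v₀ = √(R g / sin 2θ).
sin(2 × 61.38°) = 0.8409.
v₀ = √(288.0 × 9.81 / 0.8409) = √3359.8 = 57.96 m/s.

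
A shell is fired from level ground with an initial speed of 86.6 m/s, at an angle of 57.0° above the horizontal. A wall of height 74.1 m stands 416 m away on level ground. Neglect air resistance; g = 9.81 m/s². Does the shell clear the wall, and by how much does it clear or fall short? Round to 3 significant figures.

v_x = 86.6 cos 57.0° = 47.17 m/s; v_y0 = 86.6 sin 57.0° = 72.63 m/s.
Time to reach the wall: t = 416 / 47.17 = 8.819 s.
Height at that point: y = 72.63×8.819 − 4.905×8.819² = 259.0 m.
That is 259.0 − 74.1 = 185 m above the top of the wall, so the shell clears it.

Yes — it clears the wall by 185 m.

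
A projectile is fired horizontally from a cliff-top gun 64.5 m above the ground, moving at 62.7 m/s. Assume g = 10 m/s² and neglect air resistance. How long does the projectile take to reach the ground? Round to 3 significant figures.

3.59 s

The horizontal speed doesn't affect the fall. With v_y0 = 0, h = ½ g t².
t = √(2 × 64.5 / 10) = √12.90 = 3.59 s.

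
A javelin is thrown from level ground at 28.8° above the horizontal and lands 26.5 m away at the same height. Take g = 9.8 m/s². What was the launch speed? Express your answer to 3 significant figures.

17.5 m/s

On level ground, R = v₀² sin(2θ) / g, so v₀ = √(R g / sin 2θ).
sin(2 × 28.8°) = 0.8443.
v₀ = √(26.5 × 9.8 / 0.8443) = √307.6 = 17.5 m/s.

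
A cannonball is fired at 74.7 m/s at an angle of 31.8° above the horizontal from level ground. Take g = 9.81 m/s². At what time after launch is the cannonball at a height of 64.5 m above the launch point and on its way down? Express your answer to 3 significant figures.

v_y0 = 74.7 sin 31.8° = 39.36 m/s.
Set y = v_y0 t − ½ g t² = 64.5: 4.905 t² − 39.36 t + 64.5 = 0.
t = [39.36 ± √(1549 − 1265)] / 9.81 = (39.36 ± 16.85) / 9.81, giving t = 2.29 s or t = 5.73 s.
On the way down corresponds to the larger root: t = 5.73 s.

5.73 s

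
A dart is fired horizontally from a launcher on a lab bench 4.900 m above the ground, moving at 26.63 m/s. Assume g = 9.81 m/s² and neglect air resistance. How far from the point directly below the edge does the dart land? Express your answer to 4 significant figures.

Initial vertical velocity is zero, so the fall time comes from h = ½ g t²: t = √(2 × 4.900 / 9.81) = 0.99949 s.
Horizontal motion is uniform at 26.63 m/s, so x = 26.63 × 0.99949 = 26.62 m.

26.62 m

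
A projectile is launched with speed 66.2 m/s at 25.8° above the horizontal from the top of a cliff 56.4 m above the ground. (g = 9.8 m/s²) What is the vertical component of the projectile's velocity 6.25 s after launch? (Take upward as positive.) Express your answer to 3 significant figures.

-32.4 m/s

Initial vertical component: v_y0 = 66.2 sin 25.8° = 28.81 m/s.
v_y(t) = v_y0 − g t = 28.81 − 9.8 × 6.25 = -32.4 m/s.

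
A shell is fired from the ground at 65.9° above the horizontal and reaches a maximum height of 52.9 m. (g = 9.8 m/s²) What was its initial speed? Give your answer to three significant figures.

At maximum height v_y = 0, so (v₀ sin θ)² = 2 g H.
v₀ sin 65.9° = √(2 × 9.8 × 52.9) = 32.20 m/s.
v₀ = 32.20 / sin 65.9° = 32.20 / 0.9128 = 35.3 m/s.

35.3 m/s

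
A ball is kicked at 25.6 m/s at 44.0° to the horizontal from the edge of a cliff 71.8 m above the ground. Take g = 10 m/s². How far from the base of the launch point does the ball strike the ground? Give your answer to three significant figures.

110 m

Components: v_x = 25.6 cos 44.0° = 18.42 m/s, v_y = 25.6 sin 44.0° = 17.78 m/s.
Vertical: 0 = 71.8 + 17.78 t − ½(10) t² ⇒ 5.000 t² − 17.78 t − 71.8 = 0.
t = [17.78 + √(316.1 + 1436)] / 10.00 = 5.964 s.
Horizontal: R = v_x · t = 18.42 × 5.964 = 110 m.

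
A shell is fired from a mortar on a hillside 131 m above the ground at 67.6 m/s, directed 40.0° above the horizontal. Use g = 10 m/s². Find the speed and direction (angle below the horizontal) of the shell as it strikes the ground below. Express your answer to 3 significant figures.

v_x = 67.6 cos 40.0° = 51.78 m/s (constant).
|v_y| at impact = √((43.45)² + 2×10×131) = 67.14 m/s.
Speed = √(51.78² + 67.14²) = 84.8 m/s; angle = arctan(67.14/51.78) = 52.4° below horizontal.

84.8 m/s at 52.4° below the horizontal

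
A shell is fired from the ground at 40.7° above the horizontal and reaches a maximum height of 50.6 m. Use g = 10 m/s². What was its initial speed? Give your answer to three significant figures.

48.8 m/s

At maximum height v_y = 0, so (v₀ sin θ)² = 2 g H.
v₀ sin 40.7° = √(2 × 10 × 50.6) = 31.81 m/s.
v₀ = 31.81 / sin 40.7° = 31.81 / 0.6521 = 48.8 m/s.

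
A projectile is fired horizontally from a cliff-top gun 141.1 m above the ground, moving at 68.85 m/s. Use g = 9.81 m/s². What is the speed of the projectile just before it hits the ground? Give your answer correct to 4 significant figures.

Fall time: t = √(2 × 141.1 / 9.81) = 5.3634 s.
At impact: v_x = 68.85 m/s (unchanged), v_y = g t = 9.81 × 5.3634 = 52.615 m/s.
Speed = √(v_x² + v_y²) = √(4740.3 + 2768.3) = 86.65 m/s.

86.65 m/s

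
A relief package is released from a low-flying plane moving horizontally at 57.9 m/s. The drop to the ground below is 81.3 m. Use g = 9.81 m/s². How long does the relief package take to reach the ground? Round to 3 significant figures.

The horizontal speed doesn't affect the fall. With v_y0 = 0, h = ½ g t².
t = √(2 × 81.3 / 9.81) = √16.57 = 4.07 s.

4.07 s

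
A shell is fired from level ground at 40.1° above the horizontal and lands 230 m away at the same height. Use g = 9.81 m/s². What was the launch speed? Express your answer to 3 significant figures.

On level ground, R = v₀² sin(2θ) / g, so v₀ = √(R g / sin 2θ).
sin(2 × 40.1°) = 0.9854.
v₀ = √(230 × 9.81 / 0.9854) = √2290 = 47.9 m/s.

47.9 m/s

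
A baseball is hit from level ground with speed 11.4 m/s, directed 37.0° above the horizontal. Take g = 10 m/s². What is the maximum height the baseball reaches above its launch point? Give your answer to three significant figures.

2.35 m

Vertical component of launch velocity: v_y = 11.4 sin 37.0° = 6.861 m/s.
At the highest point the vertical velocity is zero, so v_y² = 2 g h_max.
h_max = (6.861)² / (2 × 10) = 47.07 / 20.00 = 2.35 m.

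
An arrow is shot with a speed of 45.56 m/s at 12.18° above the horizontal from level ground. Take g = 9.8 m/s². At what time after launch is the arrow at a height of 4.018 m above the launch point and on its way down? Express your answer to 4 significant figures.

v_y0 = 45.56 sin 12.18° = 9.6124 m/s.
Set y = v_y0 t − ½ g t² = 4.018: 4.900 t² − 9.6124 t + 4.018 = 0.
t = [9.6124 ± √(92.398 − 78.753)] / 9.8 = (9.6124 ± 3.6939) / 9.8, giving t = 0.6039 s or t = 1.358 s.
On the way down corresponds to the larger root: t = 1.358 s.

1.358 s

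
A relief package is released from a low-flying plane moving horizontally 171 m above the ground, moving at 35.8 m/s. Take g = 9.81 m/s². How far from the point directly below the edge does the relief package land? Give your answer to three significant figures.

Initial vertical velocity is zero, so the fall time comes from h = ½ g t²: t = √(2 × 171 / 9.81) = 5.904 s.
Horizontal motion is uniform at 35.8 m/s, so x = 35.8 × 5.904 = 211 m.

211 m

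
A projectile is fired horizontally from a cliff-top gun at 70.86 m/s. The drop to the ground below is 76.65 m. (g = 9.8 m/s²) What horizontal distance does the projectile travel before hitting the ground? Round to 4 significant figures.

280.3 m

Initial vertical velocity is zero, so the fall time comes from h = ½ g t²: t = √(2 × 76.65 / 9.8) = 3.9551 s.
Horizontal motion is uniform at 70.86 m/s, so x = 70.86 × 3.9551 = 280.3 m.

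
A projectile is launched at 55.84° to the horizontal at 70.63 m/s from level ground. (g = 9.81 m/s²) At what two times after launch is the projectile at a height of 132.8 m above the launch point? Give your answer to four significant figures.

3.056 s and 8.859 s

v_y0 = 70.63 sin 55.84° = 58.444 m/s.
Set y = v_y0 t − ½ g t² = 132.8: 4.905 t² − 58.444 t + 132.8 = 0.
t = [58.444 ± √(3415.7 − 2605.5)] / 9.81 = (58.444 ± 28.464) / 9.81, giving t = 3.056 s or t = 8.859 s.
So the projectile is at 132.8 m at t = 3.056 s (rising) and t = 8.859 s (falling).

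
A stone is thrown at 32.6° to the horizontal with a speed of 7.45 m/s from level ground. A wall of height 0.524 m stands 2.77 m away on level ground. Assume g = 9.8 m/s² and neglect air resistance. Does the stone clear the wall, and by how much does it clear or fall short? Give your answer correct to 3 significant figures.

v_x = 7.45 cos 32.6° = 6.276 m/s; v_y0 = 7.45 sin 32.6° = 4.014 m/s.
Time to reach the wall: t = 2.77 / 6.276 = 0.4414 s.
Height at that point: y = 4.014×0.4414 − 4.900×0.4414² = 0.8171 m.
That is 0.8171 − 0.524 = 0.293 m above the top of the wall, so the stone clears it.

Yes — it clears the wall by 0.293 m.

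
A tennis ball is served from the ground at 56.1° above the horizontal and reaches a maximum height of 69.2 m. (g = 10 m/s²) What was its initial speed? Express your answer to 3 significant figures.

At maximum height v_y = 0, so (v₀ sin θ)² = 2 g H.
v₀ sin 56.1° = √(2 × 10 × 69.2) = 37.20 m/s.
v₀ = 37.20 / sin 56.1° = 37.20 / 0.8300 = 44.8 m/s.

44.8 m/s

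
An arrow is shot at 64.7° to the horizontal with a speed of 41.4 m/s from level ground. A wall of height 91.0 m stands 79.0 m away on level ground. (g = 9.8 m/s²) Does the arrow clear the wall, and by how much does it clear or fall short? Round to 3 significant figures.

No — it falls 21.6 m short of clearing the wall.

v_x = 41.4 cos 64.7° = 17.69 m/s; v_y0 = 41.4 sin 64.7° = 37.43 m/s.
Time to reach the wall: t = 79.0 / 17.69 = 4.466 s.
Height at that point: y = 37.43×4.466 − 4.900×4.466² = 69.43 m.
That is 91.0 − 69.43 = 21.6 m below the top of the wall, so the arrow does not clear it.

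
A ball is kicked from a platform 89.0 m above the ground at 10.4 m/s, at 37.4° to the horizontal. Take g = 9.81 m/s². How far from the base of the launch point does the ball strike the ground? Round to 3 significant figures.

Components: v_x = 10.4 cos 37.4° = 8.262 m/s, v_y = 10.4 sin 37.4° = 6.317 m/s.
Vertical: 0 = 89.0 + 6.317 t − ½(9.81) t² ⇒ 4.905 t² − 6.317 t − 89.0 = 0.
t = [6.317 + √(39.90 + 1746)] / 9.810 = 4.952 s.
Horizontal: R = v_x · t = 8.262 × 4.952 = 40.9 m.

40.9 m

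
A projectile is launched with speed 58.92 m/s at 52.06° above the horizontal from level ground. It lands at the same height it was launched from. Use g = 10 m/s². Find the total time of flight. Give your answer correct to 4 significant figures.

9.294 s

Vertical component: v_y = 58.92 sin 52.06° = 46.468 m/s.
For a projectile landing at launch height, time of flight is t = 2 v_y / g = 2 × 46.468 / 10 = 9.294 s.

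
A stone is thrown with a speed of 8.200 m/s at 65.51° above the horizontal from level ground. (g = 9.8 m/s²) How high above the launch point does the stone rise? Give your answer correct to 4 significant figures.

2.841 m

Vertical component of launch velocity: v_y = 8.200 sin 65.51° = 7.4623 m/s.
At the highest point the vertical velocity is zero, so v_y² = 2 g h_max.
h_max = (7.4623)² / (2 × 9.8) = 55.686 / 19.60 = 2.841 m.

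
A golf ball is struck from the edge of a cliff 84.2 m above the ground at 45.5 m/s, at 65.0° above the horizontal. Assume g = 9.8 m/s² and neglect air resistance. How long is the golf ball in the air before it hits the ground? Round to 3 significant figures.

Vertical component: v_y = 45.5 sin 65.0° = 41.24 m/s.
Taking up as positive with launch at y = 84.2 m, landing at y = 0: 0 = 84.2 + 41.24 t − ½(9.8) t².
Solving 4.900 t² − 41.24 t − 84.2 = 0 gives t = [41.24 + √(41.24² + 4·4.900·84.2)] / 9.800 = 10.1 s.

10.1 s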